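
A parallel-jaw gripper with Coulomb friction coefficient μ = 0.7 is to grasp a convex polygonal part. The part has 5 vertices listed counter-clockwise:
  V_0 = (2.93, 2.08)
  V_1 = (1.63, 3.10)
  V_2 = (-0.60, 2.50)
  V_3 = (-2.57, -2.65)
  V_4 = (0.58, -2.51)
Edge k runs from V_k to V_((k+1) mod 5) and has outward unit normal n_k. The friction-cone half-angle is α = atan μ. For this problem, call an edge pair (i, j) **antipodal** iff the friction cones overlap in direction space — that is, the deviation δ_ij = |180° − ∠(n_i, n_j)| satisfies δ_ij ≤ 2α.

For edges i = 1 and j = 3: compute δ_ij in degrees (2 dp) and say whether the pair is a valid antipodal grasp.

α = atan 0.7 = 34.99°;  2α = 69.98°
edge 1: e_1 = (-2.23, -0.60);  n_1 = (-0.2598, +0.9657)
edge 3: e_3 = (+3.15, +0.14);  n_3 = (+0.0444, -0.9990)
∠(n_1, n_3) = 167.49°
δ = |180° − 167.49°| = 12.51°
12.51° ≤ 2α = 69.98°  →  valid

δ = 12.51°, valid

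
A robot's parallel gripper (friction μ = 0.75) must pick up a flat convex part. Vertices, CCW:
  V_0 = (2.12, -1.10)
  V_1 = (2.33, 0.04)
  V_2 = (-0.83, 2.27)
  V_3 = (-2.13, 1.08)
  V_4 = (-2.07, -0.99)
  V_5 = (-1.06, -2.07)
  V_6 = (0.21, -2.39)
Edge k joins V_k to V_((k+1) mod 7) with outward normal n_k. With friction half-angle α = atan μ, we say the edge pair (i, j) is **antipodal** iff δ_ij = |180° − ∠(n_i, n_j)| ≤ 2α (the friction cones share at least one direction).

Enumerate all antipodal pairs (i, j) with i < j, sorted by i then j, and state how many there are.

count = 10; pairs: (0,2), (0,3), (0,4), (1,3), (1,4), (1,5), (1,6), (2,5), (2,6), (3,6)

α = atan 0.75 = 36.87°;  2α = 73.74°
n_0 = (+0.9835, -0.1812)
n_1 = (+0.5766, +0.8170)
n_2 = (-0.6752, +0.7376)
n_3 = (-0.9996, -0.0290)
n_4 = (-0.7304, -0.6830)
n_5 = (-0.2443, -0.9697)
n_6 = (+0.5597, -0.8287)
  (0,1): δ = 114.77°  ·
  (0,2): δ = 37.09°  ✓
  (0,3): δ = 12.10°  ✓
  (0,4): δ = 53.52°  ✓
  (0,5): δ = 86.30°  ·
  (0,6): δ = 134.47°  ·
  (1,2): δ = 102.32°  ·
  (1,3): δ = 53.13°  ✓
  (1,4): δ = 11.71°  ✓
  (1,5): δ = 21.07°  ✓
  (1,6): δ = 69.25°  ✓
  (2,3): δ = 130.81°  ·
  (2,4): δ = 89.39°  ·
  (2,5): δ = 56.61°  ✓
  (2,6): δ = 8.44°  ✓
  (3,4): δ = 138.58°  ·
  (3,5): δ = 105.80°  ·
  (3,6): δ = 57.63°  ✓
  (4,5): δ = 147.22°  ·
  (4,6): δ = 99.05°  ·
  (5,6): δ = 131.82°  ·
antipodal pairs: 10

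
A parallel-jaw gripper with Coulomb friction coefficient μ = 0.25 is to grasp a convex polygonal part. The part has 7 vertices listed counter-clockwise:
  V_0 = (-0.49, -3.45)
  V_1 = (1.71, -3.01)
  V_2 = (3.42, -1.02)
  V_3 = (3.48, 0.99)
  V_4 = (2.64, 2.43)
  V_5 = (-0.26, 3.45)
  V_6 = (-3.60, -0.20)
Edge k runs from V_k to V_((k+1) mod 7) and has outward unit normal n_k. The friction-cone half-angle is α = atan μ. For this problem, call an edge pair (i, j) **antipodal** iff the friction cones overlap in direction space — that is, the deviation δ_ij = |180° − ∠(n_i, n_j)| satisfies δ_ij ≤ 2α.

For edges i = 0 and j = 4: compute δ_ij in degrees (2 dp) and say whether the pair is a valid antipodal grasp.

α = atan 0.25 = 14.04°;  2α = 28.07°
edge 0: e_0 = (+2.20, +0.44);  n_0 = (+0.1961, -0.9806)
edge 4: e_4 = (-2.90, +1.02);  n_4 = (+0.3318, +0.9434)
∠(n_0, n_4) = 149.31°
δ = |180° − 149.31°| = 30.69°
30.69° > 2α = 28.07°  →  invalid

δ = 30.69°, invalid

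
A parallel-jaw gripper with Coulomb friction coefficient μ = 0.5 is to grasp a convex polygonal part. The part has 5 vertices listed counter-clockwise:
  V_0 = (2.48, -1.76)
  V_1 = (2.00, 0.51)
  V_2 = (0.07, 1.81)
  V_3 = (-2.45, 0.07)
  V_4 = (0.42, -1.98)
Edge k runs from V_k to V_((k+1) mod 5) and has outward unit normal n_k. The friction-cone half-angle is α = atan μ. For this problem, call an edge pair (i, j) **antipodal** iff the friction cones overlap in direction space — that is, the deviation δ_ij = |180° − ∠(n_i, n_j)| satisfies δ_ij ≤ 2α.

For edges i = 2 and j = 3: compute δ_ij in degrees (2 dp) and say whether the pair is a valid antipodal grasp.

α = atan 0.5 = 26.57°;  2α = 53.13°
edge 2: e_2 = (-2.52, -1.74);  n_2 = (-0.5682, +0.8229)
edge 3: e_3 = (+2.87, -2.05);  n_3 = (-0.5812, -0.8137)
∠(n_2, n_3) = 109.84°
δ = |180° − 109.84°| = 70.16°
70.16° > 2α = 53.13°  →  invalid

δ = 70.16°, invalid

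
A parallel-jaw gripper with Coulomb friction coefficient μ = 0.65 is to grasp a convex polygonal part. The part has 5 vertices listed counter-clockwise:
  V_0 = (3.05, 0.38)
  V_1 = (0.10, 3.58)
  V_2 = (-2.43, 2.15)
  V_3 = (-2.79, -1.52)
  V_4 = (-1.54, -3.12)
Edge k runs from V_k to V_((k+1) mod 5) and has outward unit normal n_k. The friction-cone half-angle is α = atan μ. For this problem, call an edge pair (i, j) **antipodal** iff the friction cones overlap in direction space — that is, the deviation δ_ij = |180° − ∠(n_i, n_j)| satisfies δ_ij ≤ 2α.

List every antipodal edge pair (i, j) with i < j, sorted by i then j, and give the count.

count = 4; pairs: (0,2), (0,3), (1,4), (2,4)

α = atan 0.65 = 33.02°;  2α = 66.05°
n_0 = (+0.7352, +0.6778)
n_1 = (-0.4921, +0.8706)
n_2 = (-0.9952, +0.0976)
n_3 = (-0.7880, -0.6156)
n_4 = (+0.6064, -0.7952)
  (0,1): δ = 103.20°  ·
  (0,2): δ = 48.27°  ✓
  (0,3): δ = 4.67°  ✓
  (0,4): δ = 84.65°  ·
  (1,2): δ = 125.08°  ·
  (1,3): δ = 81.48°  ·
  (1,4): δ = 7.85°  ✓
  (2,3): δ = 136.40°  ·
  (2,4): δ = 47.07°  ✓
  (3,4): δ = 90.67°  ·
antipodal pairs: 4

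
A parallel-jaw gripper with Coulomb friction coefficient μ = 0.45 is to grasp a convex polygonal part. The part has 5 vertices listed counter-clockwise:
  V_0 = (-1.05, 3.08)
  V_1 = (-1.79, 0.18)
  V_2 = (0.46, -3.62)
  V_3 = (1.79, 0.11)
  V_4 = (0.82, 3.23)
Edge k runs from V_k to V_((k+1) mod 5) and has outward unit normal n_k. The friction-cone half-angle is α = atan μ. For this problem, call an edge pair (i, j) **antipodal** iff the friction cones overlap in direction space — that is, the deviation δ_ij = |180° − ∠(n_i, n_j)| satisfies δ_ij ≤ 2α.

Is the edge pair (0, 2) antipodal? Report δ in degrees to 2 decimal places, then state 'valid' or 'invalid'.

δ = 5.31°, valid

α = atan 0.45 = 24.23°;  2α = 48.46°
edge 0: e_0 = (-0.74, -2.90);  n_0 = (-0.9690, +0.2472)
edge 2: e_2 = (+1.33, +3.73);  n_2 = (+0.9419, -0.3359)
∠(n_0, n_2) = 174.69°
δ = |180° − 174.69°| = 5.31°
5.31° ≤ 2α = 48.46°  →  valid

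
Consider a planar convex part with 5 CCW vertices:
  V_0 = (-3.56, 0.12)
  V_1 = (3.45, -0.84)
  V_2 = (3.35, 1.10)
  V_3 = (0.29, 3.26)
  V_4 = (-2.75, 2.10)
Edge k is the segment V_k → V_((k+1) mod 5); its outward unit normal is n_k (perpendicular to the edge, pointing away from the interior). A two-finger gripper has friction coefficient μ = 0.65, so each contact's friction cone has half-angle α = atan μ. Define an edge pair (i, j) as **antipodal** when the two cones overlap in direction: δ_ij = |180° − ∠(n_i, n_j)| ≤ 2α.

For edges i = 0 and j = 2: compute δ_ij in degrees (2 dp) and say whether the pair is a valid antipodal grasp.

δ = 27.42°, valid

α = atan 0.65 = 33.02°;  2α = 66.05°
edge 0: e_0 = (+7.01, -0.96);  n_0 = (-0.1357, -0.9908)
edge 2: e_2 = (-3.06, +2.16);  n_2 = (+0.5767, +0.8170)
∠(n_0, n_2) = 152.58°
δ = |180° − 152.58°| = 27.42°
27.42° ≤ 2α = 66.05°  →  valid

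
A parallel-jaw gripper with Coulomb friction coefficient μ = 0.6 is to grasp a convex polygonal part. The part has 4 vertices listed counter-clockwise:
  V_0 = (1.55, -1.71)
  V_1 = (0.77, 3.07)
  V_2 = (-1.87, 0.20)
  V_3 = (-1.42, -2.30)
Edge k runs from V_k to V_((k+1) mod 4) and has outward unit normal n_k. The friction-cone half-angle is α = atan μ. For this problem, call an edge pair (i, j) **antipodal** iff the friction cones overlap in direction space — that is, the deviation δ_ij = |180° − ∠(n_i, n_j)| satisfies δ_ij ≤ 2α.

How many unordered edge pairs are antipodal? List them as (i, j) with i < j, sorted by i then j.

α = atan 0.6 = 30.96°;  2α = 61.93°
n_0 = (+0.9869, +0.1610)
n_1 = (-0.7360, +0.6770)
n_2 = (-0.9842, -0.1772)
n_3 = (+0.1948, -0.9808)
  (0,1): δ = 51.88°  ✓
  (0,2): δ = 0.94°  ✓
  (0,3): δ = 91.97°  ·
  (1,2): δ = 127.19°  ·
  (1,3): δ = 36.15°  ✓
  (2,3): δ = 88.97°  ·
antipodal pairs: 3

count = 3; pairs: (0,1), (0,2), (1,3)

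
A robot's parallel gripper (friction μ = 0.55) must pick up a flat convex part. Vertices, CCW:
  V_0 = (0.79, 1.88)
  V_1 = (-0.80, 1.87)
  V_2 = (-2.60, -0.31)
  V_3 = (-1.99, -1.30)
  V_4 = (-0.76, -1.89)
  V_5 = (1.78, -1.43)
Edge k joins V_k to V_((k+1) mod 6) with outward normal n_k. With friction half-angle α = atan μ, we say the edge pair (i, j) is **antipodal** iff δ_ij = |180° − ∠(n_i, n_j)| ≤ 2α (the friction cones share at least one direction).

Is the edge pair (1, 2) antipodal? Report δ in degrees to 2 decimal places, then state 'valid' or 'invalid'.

α = atan 0.55 = 28.81°;  2α = 57.62°
edge 1: e_1 = (-1.80, -2.18);  n_1 = (-0.7711, +0.6367)
edge 2: e_2 = (+0.61, -0.99);  n_2 = (-0.8514, -0.5246)
∠(n_1, n_2) = 71.19°
δ = |180° − 71.19°| = 108.81°
108.81° > 2α = 57.62°  →  invalid

δ = 108.81°, invalid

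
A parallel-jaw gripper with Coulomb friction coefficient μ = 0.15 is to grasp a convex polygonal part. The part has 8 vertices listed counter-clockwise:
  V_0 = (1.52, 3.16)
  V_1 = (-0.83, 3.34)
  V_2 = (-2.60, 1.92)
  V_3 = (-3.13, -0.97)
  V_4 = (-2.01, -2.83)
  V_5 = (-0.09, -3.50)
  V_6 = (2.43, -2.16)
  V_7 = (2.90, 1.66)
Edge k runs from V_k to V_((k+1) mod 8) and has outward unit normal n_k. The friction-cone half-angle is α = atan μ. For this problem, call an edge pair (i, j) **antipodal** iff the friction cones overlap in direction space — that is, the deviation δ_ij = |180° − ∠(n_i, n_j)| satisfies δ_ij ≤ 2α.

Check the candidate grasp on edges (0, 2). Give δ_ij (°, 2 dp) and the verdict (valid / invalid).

α = atan 0.15 = 8.53°;  2α = 17.06°
edge 0: e_0 = (-2.35, +0.18);  n_0 = (+0.0764, +0.9971)
edge 2: e_2 = (-0.53, -2.89);  n_2 = (-0.9836, +0.1804)
∠(n_0, n_2) = 83.99°
δ = |180° − 83.99°| = 96.01°
96.01° > 2α = 17.06°  →  invalid

δ = 96.01°, invalid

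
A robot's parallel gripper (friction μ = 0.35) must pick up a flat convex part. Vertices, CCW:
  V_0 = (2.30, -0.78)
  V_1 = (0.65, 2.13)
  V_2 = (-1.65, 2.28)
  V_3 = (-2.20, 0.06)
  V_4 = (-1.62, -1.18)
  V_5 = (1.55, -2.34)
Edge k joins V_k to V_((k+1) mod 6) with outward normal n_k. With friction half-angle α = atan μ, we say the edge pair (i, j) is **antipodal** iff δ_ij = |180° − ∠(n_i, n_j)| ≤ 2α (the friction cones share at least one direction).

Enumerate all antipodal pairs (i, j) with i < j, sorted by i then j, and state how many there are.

count = 3; pairs: (0,3), (1,4), (2,5)

α = atan 0.35 = 19.29°;  2α = 38.58°
n_0 = (+0.8699, +0.4932)
n_1 = (+0.0651, +0.9979)
n_2 = (-0.9707, +0.2405)
n_3 = (-0.9058, -0.4237)
n_4 = (-0.3436, -0.9391)
n_5 = (+0.9013, -0.4333)
  (0,1): δ = 123.29°  ·
  (0,2): δ = 43.47°  ·
  (0,3): δ = 4.49°  ✓
  (0,4): δ = 40.35°  ·
  (0,5): δ = 124.77°  ·
  (1,2): δ = 100.18°  ·
  (1,3): δ = 61.20°  ·
  (1,4): δ = 16.37°  ✓
  (1,5): δ = 68.05°  ·
  (2,3): δ = 141.02°  ·
  (2,4): δ = 96.18°  ·
  (2,5): δ = 11.76°  ✓
  (3,4): δ = 135.17°  ·
  (3,5): δ = 50.74°  ·
  (4,5): δ = 95.58°  ·
antipodal pairs: 3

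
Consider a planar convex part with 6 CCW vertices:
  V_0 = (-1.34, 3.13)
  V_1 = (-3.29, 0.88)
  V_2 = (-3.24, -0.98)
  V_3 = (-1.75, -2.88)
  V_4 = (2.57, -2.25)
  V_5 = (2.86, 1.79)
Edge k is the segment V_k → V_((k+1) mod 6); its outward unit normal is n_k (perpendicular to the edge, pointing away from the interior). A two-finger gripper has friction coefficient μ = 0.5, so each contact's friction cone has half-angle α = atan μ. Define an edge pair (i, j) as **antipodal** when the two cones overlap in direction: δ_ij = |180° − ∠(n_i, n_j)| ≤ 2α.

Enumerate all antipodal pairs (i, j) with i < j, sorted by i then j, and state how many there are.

α = atan 0.5 = 26.57°;  2α = 53.13°
n_0 = (-0.7557, +0.6549)
n_1 = (-0.9996, -0.0269)
n_2 = (-0.7869, -0.6171)
n_3 = (+0.1443, -0.9895)
n_4 = (+0.9974, -0.0716)
n_5 = (+0.3040, +0.9527)
  (0,1): δ = 137.55°  ·
  (0,2): δ = 100.98°  ·
  (0,3): δ = 40.79°  ✓
  (0,4): δ = 36.81°  ✓
  (0,5): δ = 113.22°  ·
  (1,2): δ = 143.44°  ·
  (1,3): δ = 83.24°  ·
  (1,4): δ = 5.65°  ✓
  (1,5): δ = 70.77°  ·
  (2,3): δ = 119.81°  ·
  (2,4): δ = 42.21°  ✓
  (2,5): δ = 34.20°  ✓
  (3,4): δ = 102.40°  ·
  (3,5): δ = 25.99°  ✓
  (4,5): δ = 103.59°  ·
antipodal pairs: 6

count = 6; pairs: (0,3), (0,4), (1,4), (2,4), (2,5), (3,5)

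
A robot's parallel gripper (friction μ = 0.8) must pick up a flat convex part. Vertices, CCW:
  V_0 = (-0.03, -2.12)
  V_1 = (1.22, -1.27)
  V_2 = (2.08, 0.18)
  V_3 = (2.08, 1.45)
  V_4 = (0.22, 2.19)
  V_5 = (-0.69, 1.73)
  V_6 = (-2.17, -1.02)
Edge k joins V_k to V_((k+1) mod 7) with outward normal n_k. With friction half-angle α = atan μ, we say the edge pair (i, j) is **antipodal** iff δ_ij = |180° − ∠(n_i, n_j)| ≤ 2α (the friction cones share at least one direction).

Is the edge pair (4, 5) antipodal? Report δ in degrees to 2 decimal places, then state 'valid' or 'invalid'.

α = atan 0.8 = 38.66°;  2α = 77.32°
edge 4: e_4 = (-0.91, -0.46);  n_4 = (-0.4511, +0.8925)
edge 5: e_5 = (-1.48, -2.75);  n_5 = (-0.8806, +0.4739)
∠(n_4, n_5) = 34.90°
δ = |180° − 34.90°| = 145.10°
145.10° > 2α = 77.32°  →  invalid

δ = 145.10°, invalid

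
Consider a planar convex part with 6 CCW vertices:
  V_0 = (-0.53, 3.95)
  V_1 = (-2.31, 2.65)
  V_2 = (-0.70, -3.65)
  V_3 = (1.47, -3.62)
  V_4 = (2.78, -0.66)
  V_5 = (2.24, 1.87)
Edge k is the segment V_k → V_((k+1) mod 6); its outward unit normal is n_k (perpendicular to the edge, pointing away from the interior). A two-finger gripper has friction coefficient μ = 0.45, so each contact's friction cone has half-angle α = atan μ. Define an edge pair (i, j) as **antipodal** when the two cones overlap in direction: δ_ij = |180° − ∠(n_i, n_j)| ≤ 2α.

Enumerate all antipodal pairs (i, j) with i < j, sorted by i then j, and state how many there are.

count = 6; pairs: (0,2), (0,3), (1,3), (1,4), (1,5), (2,5)

α = atan 0.45 = 24.23°;  2α = 48.46°
n_0 = (-0.5898, +0.8076)
n_1 = (-0.9689, -0.2476)
n_2 = (+0.0138, -0.9999)
n_3 = (+0.9144, -0.4047)
n_4 = (+0.9780, +0.2087)
n_5 = (+0.6005, +0.7997)
  (0,1): δ = 111.81°  ·
  (0,2): δ = 35.35°  ✓
  (0,3): δ = 29.99°  ✓
  (0,4): δ = 65.91°  ·
  (0,5): δ = 106.95°  ·
  (1,2): δ = 103.54°  ·
  (1,3): δ = 38.21°  ✓
  (1,4): δ = 2.29°  ✓
  (1,5): δ = 38.76°  ✓
  (2,3): δ = 114.66°  ·
  (2,4): δ = 78.74°  ·
  (2,5): δ = 37.70°  ✓
  (3,4): δ = 144.08°  ·
  (3,5): δ = 103.03°  ·
  (4,5): δ = 138.95°  ·
antipodal pairs: 6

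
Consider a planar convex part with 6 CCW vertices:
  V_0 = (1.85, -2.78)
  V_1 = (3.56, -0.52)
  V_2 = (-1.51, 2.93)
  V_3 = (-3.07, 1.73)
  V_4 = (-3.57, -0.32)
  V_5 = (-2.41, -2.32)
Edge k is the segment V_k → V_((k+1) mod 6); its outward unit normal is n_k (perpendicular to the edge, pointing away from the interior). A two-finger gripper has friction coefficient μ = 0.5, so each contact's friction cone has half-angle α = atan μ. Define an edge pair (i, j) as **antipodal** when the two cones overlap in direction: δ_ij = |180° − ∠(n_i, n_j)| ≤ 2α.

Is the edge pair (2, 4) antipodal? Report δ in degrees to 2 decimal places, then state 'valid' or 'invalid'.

α = atan 0.5 = 26.57°;  2α = 53.13°
edge 2: e_2 = (-1.56, -1.20);  n_2 = (-0.6097, +0.7926)
edge 4: e_4 = (+1.16, -2.00);  n_4 = (-0.8650, -0.5017)
∠(n_2, n_4) = 82.55°
δ = |180° − 82.55°| = 97.45°
97.45° > 2α = 53.13°  →  invalid

δ = 97.45°, invalid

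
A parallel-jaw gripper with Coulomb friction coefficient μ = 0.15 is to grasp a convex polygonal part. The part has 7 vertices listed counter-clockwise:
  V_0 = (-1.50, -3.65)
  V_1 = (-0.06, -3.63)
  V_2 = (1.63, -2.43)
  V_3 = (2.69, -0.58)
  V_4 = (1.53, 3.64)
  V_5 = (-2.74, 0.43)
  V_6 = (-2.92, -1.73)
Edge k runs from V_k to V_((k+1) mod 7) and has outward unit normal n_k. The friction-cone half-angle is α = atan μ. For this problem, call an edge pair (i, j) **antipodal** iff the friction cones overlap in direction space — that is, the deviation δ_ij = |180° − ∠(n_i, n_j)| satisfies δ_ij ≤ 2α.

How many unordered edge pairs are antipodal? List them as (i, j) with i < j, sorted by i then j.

α = atan 0.15 = 8.53°;  2α = 17.06°
n_0 = (+0.0139, -0.9999)
n_1 = (+0.5790, -0.8154)
n_2 = (+0.8677, -0.4971)
n_3 = (+0.9642, +0.2651)
n_4 = (-0.6009, +0.7993)
n_5 = (-0.9965, +0.0830)
n_6 = (-0.8040, -0.5946)
  (0,1): δ = 145.42°  ·
  (0,2): δ = 120.61°  ·
  (0,3): δ = 75.43°  ·
  (0,4): δ = 36.14°  ·
  (0,5): δ = 84.44°  ·
  (0,6): δ = 125.69°  ·
  (1,2): δ = 155.19°  ·
  (1,3): δ = 110.01°  ·
  (1,4): δ = 1.56°  ✓
  (1,5): δ = 49.86°  ·
  (1,6): δ = 91.11°  ·
  (2,3): δ = 134.82°  ·
  (2,4): δ = 23.25°  ·
  (2,5): δ = 25.05°  ·
  (2,6): δ = 66.30°  ·
  (3,4): δ = 68.44°  ·
  (3,5): δ = 20.13°  ·
  (3,6): δ = 21.12°  ·
  (4,5): δ = 131.70°  ·
  (4,6): δ = 90.45°  ·
  (5,6): δ = 138.75°  ·
antipodal pairs: 1

count = 1; pairs: (1,4)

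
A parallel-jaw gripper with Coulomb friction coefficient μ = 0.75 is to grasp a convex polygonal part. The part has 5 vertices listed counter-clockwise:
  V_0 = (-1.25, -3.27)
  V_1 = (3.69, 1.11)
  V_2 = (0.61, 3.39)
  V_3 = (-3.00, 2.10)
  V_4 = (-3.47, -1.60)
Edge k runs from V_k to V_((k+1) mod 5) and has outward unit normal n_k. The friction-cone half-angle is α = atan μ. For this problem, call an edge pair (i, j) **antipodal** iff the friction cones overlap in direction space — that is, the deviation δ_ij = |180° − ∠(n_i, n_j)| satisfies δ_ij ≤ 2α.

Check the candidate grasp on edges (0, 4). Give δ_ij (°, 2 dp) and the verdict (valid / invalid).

α = atan 0.75 = 36.87°;  2α = 73.74°
edge 0: e_0 = (+4.94, +4.38);  n_0 = (+0.6634, -0.7482)
edge 4: e_4 = (+2.22, -1.67);  n_4 = (-0.6012, -0.7991)
∠(n_0, n_4) = 78.51°
δ = |180° − 78.51°| = 101.49°
101.49° > 2α = 73.74°  →  invalid

δ = 101.49°, invalid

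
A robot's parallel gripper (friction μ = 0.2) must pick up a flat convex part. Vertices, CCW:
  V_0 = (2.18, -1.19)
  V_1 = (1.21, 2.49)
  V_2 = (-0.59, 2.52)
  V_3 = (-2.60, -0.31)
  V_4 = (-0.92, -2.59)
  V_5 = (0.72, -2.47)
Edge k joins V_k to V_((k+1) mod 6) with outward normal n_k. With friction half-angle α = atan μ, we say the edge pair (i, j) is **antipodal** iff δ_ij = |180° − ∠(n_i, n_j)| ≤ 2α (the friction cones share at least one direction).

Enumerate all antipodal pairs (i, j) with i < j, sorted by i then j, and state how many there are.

α = atan 0.2 = 11.31°;  2α = 22.62°
n_0 = (+0.9670, +0.2549)
n_1 = (+0.0167, +0.9999)
n_2 = (-0.8153, +0.5791)
n_3 = (-0.8051, -0.5932)
n_4 = (+0.0730, -0.9973)
n_5 = (+0.6592, -0.7519)
  (0,1): δ = 105.72°  ·
  (0,2): δ = 50.15°  ·
  (0,3): δ = 21.62°  ✓
  (0,4): δ = 79.42°  ·
  (0,5): δ = 116.47°  ·
  (1,2): δ = 124.43°  ·
  (1,3): δ = 52.66°  ·
  (1,4): δ = 5.14°  ✓
  (1,5): δ = 42.20°  ·
  (2,3): δ = 108.23°  ·
  (2,4): δ = 50.43°  ·
  (2,5): δ = 13.37°  ✓
  (3,4): δ = 122.20°  ·
  (3,5): δ = 85.14°  ·
  (4,5): δ = 142.94°  ·
antipodal pairs: 3

count = 3; pairs: (0,3), (1,4), (2,5)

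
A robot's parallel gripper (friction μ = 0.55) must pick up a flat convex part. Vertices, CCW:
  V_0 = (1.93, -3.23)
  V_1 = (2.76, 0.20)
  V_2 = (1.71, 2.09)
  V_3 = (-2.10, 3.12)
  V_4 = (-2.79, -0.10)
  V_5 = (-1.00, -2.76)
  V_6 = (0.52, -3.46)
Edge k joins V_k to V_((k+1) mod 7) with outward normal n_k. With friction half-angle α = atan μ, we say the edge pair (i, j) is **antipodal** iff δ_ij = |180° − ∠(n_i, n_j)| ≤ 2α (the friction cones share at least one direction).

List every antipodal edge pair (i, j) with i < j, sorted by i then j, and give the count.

α = atan 0.55 = 28.81°;  2α = 57.62°
n_0 = (+0.9719, -0.2352)
n_1 = (+0.8742, +0.4856)
n_2 = (+0.2610, +0.9653)
n_3 = (-0.9778, +0.2095)
n_4 = (-0.8296, -0.5583)
n_5 = (-0.4183, -0.9083)
n_6 = (+0.1610, -0.9870)
  (0,1): δ = 137.34°  ·
  (0,2): δ = 91.52°  ·
  (0,3): δ = 1.51°  ✓
  (0,4): δ = 47.54°  ✓
  (0,5): δ = 78.88°  ·
  (0,6): δ = 112.87°  ·
  (1,2): δ = 134.18°  ·
  (1,3): δ = 41.15°  ✓
  (1,4): δ = 4.88°  ✓
  (1,5): δ = 36.22°  ✓
  (1,6): δ = 70.21°  ·
  (2,3): δ = 86.97°  ·
  (2,4): δ = 40.93°  ✓
  (2,5): δ = 9.60°  ✓
  (2,6): δ = 24.39°  ✓
  (3,4): δ = 133.97°  ·
  (3,5): δ = 102.63°  ·
  (3,6): δ = 68.64°  ·
  (4,5): δ = 148.67°  ·
  (4,6): δ = 114.67°  ·
  (5,6): δ = 146.01°  ·
antipodal pairs: 8

count = 8; pairs: (0,3), (0,4), (1,3), (1,4), (1,5), (2,4), (2,5), (2,6)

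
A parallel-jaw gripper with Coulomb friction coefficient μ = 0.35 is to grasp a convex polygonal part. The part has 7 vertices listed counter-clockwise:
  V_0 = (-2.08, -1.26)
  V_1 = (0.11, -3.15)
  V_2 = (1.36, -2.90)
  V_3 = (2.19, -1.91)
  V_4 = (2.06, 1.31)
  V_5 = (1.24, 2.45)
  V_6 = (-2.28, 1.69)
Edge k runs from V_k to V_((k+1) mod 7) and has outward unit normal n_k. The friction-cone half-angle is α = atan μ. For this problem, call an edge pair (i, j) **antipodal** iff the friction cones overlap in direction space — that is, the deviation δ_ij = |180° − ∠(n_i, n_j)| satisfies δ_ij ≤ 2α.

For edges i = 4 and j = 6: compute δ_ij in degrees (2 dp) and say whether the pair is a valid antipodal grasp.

δ = 31.85°, valid

α = atan 0.35 = 19.29°;  2α = 38.58°
edge 4: e_4 = (-0.82, +1.14);  n_4 = (+0.8118, +0.5839)
edge 6: e_6 = (+0.20, -2.95);  n_6 = (-0.9977, -0.0676)
∠(n_4, n_6) = 148.15°
δ = |180° − 148.15°| = 31.85°
31.85° ≤ 2α = 38.58°  →  valid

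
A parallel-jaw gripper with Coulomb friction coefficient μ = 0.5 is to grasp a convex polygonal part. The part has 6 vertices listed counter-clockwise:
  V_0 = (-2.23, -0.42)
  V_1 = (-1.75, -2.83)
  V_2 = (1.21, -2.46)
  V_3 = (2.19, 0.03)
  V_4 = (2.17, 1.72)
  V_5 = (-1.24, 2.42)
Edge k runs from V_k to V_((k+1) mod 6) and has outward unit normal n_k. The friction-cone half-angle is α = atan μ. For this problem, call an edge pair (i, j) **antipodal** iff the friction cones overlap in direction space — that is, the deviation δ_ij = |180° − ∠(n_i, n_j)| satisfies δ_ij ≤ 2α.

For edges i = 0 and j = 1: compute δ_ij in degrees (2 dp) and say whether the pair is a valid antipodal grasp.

δ = 94.14°, invalid

α = atan 0.5 = 26.57°;  2α = 53.13°
edge 0: e_0 = (+0.48, -2.41);  n_0 = (-0.9807, -0.1953)
edge 1: e_1 = (+2.96, +0.37);  n_1 = (+0.1240, -0.9923)
∠(n_0, n_1) = 85.86°
δ = |180° − 85.86°| = 94.14°
94.14° > 2α = 53.13°  →  invalid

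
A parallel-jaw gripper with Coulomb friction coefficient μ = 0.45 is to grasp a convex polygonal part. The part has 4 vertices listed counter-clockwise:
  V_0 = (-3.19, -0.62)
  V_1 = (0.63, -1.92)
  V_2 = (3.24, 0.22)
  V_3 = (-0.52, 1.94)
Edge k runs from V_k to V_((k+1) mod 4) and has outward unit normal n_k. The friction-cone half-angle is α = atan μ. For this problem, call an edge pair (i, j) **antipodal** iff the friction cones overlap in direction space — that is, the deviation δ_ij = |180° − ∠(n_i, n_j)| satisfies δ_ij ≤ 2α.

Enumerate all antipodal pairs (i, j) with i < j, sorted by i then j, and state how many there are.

α = atan 0.45 = 24.23°;  2α = 48.46°
n_0 = (-0.3222, -0.9467)
n_1 = (+0.6340, -0.7733)
n_2 = (+0.4160, +0.9094)
n_3 = (-0.6921, +0.7218)
  (0,1): δ = 121.86°  ·
  (0,2): δ = 5.79°  ✓
  (0,3): δ = 62.59°  ·
  (1,2): δ = 63.93°  ·
  (1,3): δ = 4.45°  ✓
  (2,3): δ = 111.62°  ·
antipodal pairs: 2

count = 2; pairs: (0,2), (1,3)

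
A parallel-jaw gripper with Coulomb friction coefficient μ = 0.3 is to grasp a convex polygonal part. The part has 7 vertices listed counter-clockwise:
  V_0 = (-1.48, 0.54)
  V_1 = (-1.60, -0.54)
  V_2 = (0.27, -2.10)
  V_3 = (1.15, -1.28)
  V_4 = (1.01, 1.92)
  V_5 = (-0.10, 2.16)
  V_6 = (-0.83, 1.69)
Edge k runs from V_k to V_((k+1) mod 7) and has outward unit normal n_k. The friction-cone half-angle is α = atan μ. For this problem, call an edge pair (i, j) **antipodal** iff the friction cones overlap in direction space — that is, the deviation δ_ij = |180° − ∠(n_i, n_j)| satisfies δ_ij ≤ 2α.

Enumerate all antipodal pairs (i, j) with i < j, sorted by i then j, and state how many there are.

α = atan 0.3 = 16.70°;  2α = 33.40°
n_0 = (-0.9939, +0.1104)
n_1 = (-0.6406, -0.7679)
n_2 = (+0.6817, -0.7316)
n_3 = (+0.9990, +0.0437)
n_4 = (+0.2113, +0.9774)
n_5 = (-0.5413, +0.8408)
n_6 = (-0.8706, +0.4921)
  (0,1): δ = 123.50°  ·
  (0,2): δ = 40.68°  ·
  (0,3): δ = 8.85°  ✓
  (0,4): δ = 84.14°  ·
  (0,5): δ = 129.12°  ·
  (0,6): δ = 156.86°  ·
  (1,2): δ = 97.19°  ·
  (1,3): δ = 47.66°  ·
  (1,4): δ = 27.64°  ✓
  (1,5): δ = 72.61°  ·
  (1,6): δ = 100.36°  ·
  (2,3): δ = 130.47°  ·
  (2,4): δ = 55.18°  ·
  (2,5): δ = 10.20°  ✓
  (2,6): δ = 17.55°  ✓
  (3,4): δ = 104.71°  ·
  (3,5): δ = 59.73°  ·
  (3,6): δ = 31.98°  ✓
  (4,5): δ = 135.02°  ·
  (4,6): δ = 107.28°  ·
  (5,6): δ = 152.25°  ·
antipodal pairs: 5

count = 5; pairs: (0,3), (1,4), (2,5), (2,6), (3,6)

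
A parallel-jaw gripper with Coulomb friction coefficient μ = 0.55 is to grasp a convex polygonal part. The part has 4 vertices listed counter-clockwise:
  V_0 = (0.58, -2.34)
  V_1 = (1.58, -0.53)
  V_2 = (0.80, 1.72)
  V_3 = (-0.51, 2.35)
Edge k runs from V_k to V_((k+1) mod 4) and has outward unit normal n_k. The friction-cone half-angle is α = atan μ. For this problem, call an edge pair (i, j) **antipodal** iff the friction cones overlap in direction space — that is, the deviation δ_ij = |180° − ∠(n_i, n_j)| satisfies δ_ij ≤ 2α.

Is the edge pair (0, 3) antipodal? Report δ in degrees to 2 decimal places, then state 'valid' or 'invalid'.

δ = 42.00°, valid

α = atan 0.55 = 28.81°;  2α = 57.62°
edge 0: e_0 = (+1.00, +1.81);  n_0 = (+0.8753, -0.4836)
edge 3: e_3 = (+1.09, -4.69);  n_3 = (-0.9740, -0.2264)
∠(n_0, n_3) = 138.00°
δ = |180° − 138.00°| = 42.00°
42.00° ≤ 2α = 57.62°  →  valid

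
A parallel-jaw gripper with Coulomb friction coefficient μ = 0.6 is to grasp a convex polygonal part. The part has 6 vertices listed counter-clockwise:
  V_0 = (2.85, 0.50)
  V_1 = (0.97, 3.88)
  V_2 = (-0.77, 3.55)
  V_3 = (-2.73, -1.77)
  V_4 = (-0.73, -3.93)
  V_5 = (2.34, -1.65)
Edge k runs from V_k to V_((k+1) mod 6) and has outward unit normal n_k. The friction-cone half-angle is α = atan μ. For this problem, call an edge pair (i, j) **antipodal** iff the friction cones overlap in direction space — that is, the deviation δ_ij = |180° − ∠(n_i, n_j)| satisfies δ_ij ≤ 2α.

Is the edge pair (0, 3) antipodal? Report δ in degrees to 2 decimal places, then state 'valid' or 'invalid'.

α = atan 0.6 = 30.96°;  2α = 61.93°
edge 0: e_0 = (-1.88, +3.38);  n_0 = (+0.8739, +0.4861)
edge 3: e_3 = (+2.00, -2.16);  n_3 = (-0.7338, -0.6794)
∠(n_0, n_3) = 166.29°
δ = |180° − 166.29°| = 13.71°
13.71° ≤ 2α = 61.93°  →  valid

δ = 13.71°, valid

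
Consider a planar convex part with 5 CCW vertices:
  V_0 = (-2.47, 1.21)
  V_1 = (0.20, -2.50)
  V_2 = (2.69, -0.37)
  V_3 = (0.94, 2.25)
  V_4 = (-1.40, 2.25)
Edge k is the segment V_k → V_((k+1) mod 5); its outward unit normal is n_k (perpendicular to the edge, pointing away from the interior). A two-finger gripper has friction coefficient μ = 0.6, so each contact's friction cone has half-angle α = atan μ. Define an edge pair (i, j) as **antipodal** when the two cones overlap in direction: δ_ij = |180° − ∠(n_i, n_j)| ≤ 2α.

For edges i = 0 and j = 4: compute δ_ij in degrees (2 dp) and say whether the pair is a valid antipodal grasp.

δ = 98.44°, invalid

α = atan 0.6 = 30.96°;  2α = 61.93°
edge 0: e_0 = (+2.67, -3.71);  n_0 = (-0.8117, -0.5841)
edge 4: e_4 = (-1.07, -1.04);  n_4 = (-0.6970, +0.7171)
∠(n_0, n_4) = 81.56°
δ = |180° − 81.56°| = 98.44°
98.44° > 2α = 61.93°  →  invalid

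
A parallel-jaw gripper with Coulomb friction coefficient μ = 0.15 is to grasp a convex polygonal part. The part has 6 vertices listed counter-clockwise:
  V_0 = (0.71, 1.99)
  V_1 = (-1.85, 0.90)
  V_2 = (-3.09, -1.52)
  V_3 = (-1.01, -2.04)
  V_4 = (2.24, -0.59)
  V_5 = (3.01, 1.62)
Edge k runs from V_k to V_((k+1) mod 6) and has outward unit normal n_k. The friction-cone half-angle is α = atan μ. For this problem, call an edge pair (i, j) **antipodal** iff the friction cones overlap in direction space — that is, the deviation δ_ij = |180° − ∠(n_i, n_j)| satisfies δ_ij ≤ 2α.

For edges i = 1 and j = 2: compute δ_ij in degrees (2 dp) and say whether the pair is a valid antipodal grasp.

δ = 76.91°, invalid

α = atan 0.15 = 8.53°;  2α = 17.06°
edge 1: e_1 = (-1.24, -2.42);  n_1 = (-0.8900, +0.4560)
edge 2: e_2 = (+2.08, -0.52);  n_2 = (-0.2425, -0.9701)
∠(n_1, n_2) = 103.09°
δ = |180° − 103.09°| = 76.91°
76.91° > 2α = 17.06°  →  invalid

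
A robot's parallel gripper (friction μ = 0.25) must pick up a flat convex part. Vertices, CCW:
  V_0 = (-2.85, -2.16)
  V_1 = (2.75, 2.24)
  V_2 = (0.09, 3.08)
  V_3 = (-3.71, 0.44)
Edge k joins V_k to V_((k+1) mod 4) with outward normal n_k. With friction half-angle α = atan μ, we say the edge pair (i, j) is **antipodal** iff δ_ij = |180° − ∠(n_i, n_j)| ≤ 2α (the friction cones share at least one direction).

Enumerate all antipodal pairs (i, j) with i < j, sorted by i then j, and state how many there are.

count = 1; pairs: (0,2)

α = atan 0.25 = 14.04°;  2α = 28.07°
n_0 = (+0.6178, -0.7863)
n_1 = (+0.3011, +0.9536)
n_2 = (-0.5706, +0.8213)
n_3 = (-0.9494, -0.3140)
  (0,1): δ = 55.68°  ·
  (0,2): δ = 3.37°  ✓
  (0,3): δ = 70.15°  ·
  (1,2): δ = 127.69°  ·
  (1,3): δ = 54.17°  ·
  (2,3): δ = 106.49°  ·
antipodal pairs: 1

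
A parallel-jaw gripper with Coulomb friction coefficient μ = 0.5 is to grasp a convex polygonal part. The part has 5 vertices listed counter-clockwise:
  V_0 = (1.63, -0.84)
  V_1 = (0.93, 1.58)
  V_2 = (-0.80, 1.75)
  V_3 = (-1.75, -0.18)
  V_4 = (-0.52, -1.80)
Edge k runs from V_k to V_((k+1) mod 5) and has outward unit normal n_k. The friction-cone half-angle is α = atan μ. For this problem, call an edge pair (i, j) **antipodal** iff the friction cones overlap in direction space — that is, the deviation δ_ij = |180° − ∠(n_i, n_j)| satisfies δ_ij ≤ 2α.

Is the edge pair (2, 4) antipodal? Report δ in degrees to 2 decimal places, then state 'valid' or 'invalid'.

δ = 39.73°, valid

α = atan 0.5 = 26.57°;  2α = 53.13°
edge 2: e_2 = (-0.95, -1.93);  n_2 = (-0.8972, +0.4416)
edge 4: e_4 = (+2.15, +0.96);  n_4 = (+0.4077, -0.9131)
∠(n_2, n_4) = 140.27°
δ = |180° − 140.27°| = 39.73°
39.73° ≤ 2α = 53.13°  →  valid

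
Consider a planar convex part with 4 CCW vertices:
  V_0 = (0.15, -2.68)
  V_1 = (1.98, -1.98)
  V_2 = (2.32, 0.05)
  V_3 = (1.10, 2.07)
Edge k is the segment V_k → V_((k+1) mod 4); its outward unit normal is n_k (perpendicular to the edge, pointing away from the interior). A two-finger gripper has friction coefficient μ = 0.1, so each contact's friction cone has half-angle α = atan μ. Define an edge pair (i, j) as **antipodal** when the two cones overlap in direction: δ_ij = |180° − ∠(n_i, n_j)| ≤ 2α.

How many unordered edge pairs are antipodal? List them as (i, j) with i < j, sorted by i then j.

α = atan 0.1 = 5.71°;  2α = 11.42°
n_0 = (+0.3573, -0.9340)
n_1 = (+0.9863, -0.1652)
n_2 = (+0.8560, +0.5170)
n_3 = (-0.9806, +0.1961)
  (0,1): δ = 120.44°  ·
  (0,2): δ = 79.80°  ·
  (0,3): δ = 57.76°  ·
  (1,2): δ = 139.36°  ·
  (1,3): δ = 1.80°  ✓
  (2,3): δ = 42.44°  ·
antipodal pairs: 1

count = 1; pairs: (1,3)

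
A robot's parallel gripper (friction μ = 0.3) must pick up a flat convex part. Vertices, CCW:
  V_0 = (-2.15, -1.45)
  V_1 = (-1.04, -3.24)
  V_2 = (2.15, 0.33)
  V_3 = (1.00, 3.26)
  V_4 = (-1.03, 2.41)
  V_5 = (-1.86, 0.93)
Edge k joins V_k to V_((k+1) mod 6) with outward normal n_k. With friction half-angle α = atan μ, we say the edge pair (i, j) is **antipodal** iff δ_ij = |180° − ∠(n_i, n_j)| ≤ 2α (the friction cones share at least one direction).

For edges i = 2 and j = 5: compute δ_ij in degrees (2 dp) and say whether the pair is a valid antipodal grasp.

δ = 28.38°, valid

α = atan 0.3 = 16.70°;  2α = 33.40°
edge 2: e_2 = (-1.15, +2.93);  n_2 = (+0.9309, +0.3654)
edge 5: e_5 = (-0.29, -2.38);  n_5 = (-0.9927, +0.1210)
∠(n_2, n_5) = 151.62°
δ = |180° − 151.62°| = 28.38°
28.38° ≤ 2α = 33.40°  →  valid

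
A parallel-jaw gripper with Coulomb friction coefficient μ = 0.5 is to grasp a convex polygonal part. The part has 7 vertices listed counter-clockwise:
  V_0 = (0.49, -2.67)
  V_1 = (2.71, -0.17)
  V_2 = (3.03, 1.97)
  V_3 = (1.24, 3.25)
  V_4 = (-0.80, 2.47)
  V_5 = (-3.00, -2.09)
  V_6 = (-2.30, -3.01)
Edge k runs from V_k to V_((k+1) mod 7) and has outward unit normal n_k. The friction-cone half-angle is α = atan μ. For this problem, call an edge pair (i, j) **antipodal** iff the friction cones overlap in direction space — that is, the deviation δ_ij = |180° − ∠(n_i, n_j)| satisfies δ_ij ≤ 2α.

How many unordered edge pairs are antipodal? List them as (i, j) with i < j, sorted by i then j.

α = atan 0.5 = 26.57°;  2α = 53.13°
n_0 = (+0.7477, -0.6640)
n_1 = (+0.9890, -0.1479)
n_2 = (+0.5817, +0.8134)
n_3 = (-0.3571, +0.9341)
n_4 = (-0.9007, +0.4345)
n_5 = (-0.7958, -0.6055)
n_6 = (+0.1210, -0.9927)
  (0,1): δ = 146.90°  ·
  (0,2): δ = 83.96°  ·
  (0,3): δ = 27.47°  ✓
  (0,4): δ = 15.85°  ✓
  (0,5): δ = 78.87°  ·
  (0,6): δ = 138.55°  ·
  (1,2): δ = 117.06°  ·
  (1,3): δ = 60.57°  ·
  (1,4): δ = 17.25°  ✓
  (1,5): δ = 45.77°  ✓
  (1,6): δ = 105.45°  ·
  (2,3): δ = 123.51°  ·
  (2,4): δ = 80.19°  ·
  (2,5): δ = 17.17°  ✓
  (2,6): δ = 42.52°  ✓
  (3,4): δ = 136.68°  ·
  (3,5): δ = 73.66°  ·
  (3,6): δ = 13.98°  ✓
  (4,5): δ = 116.98°  ·
  (4,6): δ = 57.30°  ·
  (5,6): δ = 120.32°  ·
antipodal pairs: 7

count = 7; pairs: (0,3), (0,4), (1,4), (1,5), (2,5), (2,6), (3,6)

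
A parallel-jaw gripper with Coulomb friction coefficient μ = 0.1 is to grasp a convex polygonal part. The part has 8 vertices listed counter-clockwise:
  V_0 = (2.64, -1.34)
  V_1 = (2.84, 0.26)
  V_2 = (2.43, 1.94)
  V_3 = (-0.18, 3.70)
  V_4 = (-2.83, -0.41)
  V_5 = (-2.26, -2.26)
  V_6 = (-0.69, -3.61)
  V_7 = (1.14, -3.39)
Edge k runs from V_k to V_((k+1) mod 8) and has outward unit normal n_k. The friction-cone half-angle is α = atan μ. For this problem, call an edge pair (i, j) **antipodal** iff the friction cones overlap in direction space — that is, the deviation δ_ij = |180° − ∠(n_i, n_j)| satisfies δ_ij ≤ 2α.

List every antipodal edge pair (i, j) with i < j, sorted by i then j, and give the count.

α = atan 0.1 = 5.71°;  2α = 11.42°
n_0 = (+0.9923, -0.1240)
n_1 = (+0.9715, +0.2371)
n_2 = (+0.5591, +0.8291)
n_3 = (-0.8404, +0.5419)
n_4 = (-0.9557, -0.2944)
n_5 = (-0.6520, -0.7582)
n_6 = (+0.1194, -0.9929)
n_7 = (+0.8070, -0.5905)
  (0,1): δ = 159.16°  ·
  (0,2): δ = 116.87°  ·
  (0,3): δ = 25.69°  ·
  (0,4): δ = 24.25°  ·
  (0,5): δ = 56.43°  ·
  (0,6): δ = 103.98°  ·
  (0,7): δ = 150.93°  ·
  (1,2): δ = 137.71°  ·
  (1,3): δ = 46.53°  ·
  (1,4): δ = 3.41°  ✓
  (1,5): δ = 35.59°  ·
  (1,6): δ = 83.14°  ·
  (1,7): δ = 130.09°  ·
  (2,3): δ = 88.82°  ·
  (2,4): δ = 38.88°  ·
  (2,5): δ = 6.70°  ✓
  (2,6): δ = 40.85°  ·
  (2,7): δ = 87.80°  ·
  (3,4): δ = 130.06°  ·
  (3,5): δ = 97.88°  ·
  (3,6): δ = 50.33°  ·
  (3,7): δ = 3.38°  ✓
  (4,5): δ = 147.82°  ·
  (4,6): δ = 100.27°  ·
  (4,7): δ = 53.32°  ·
  (5,6): δ = 132.45°  ·
  (5,7): δ = 85.50°  ·
  (6,7): δ = 133.05°  ·
antipodal pairs: 3

count = 3; pairs: (1,4), (2,5), (3,7)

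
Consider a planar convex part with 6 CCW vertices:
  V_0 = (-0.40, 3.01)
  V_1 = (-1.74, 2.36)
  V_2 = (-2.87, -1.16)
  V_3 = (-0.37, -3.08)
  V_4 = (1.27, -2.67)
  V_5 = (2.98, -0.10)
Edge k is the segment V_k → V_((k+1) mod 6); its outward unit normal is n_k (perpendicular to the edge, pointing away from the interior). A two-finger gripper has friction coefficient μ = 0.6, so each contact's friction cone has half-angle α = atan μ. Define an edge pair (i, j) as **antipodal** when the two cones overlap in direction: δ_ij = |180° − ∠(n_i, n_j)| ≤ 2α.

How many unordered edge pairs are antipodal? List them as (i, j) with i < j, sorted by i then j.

count = 6; pairs: (0,3), (0,4), (1,3), (1,4), (2,5), (3,5)

α = atan 0.6 = 30.96°;  2α = 61.93°
n_0 = (-0.4364, +0.8997)
n_1 = (-0.9521, +0.3057)
n_2 = (-0.6091, -0.7931)
n_3 = (+0.2425, -0.9701)
n_4 = (+0.8325, -0.5540)
n_5 = (+0.6771, +0.7359)
  (0,1): δ = 133.67°  ·
  (0,2): δ = 63.40°  ·
  (0,3): δ = 11.84°  ✓
  (0,4): δ = 30.48°  ✓
  (0,5): δ = 111.51°  ·
  (1,2): δ = 109.73°  ·
  (1,3): δ = 58.17°  ✓
  (1,4): δ = 15.84°  ✓
  (1,5): δ = 65.18°  ·
  (2,3): δ = 128.44°  ·
  (2,4): δ = 86.11°  ·
  (2,5): δ = 5.09°  ✓
  (3,4): δ = 137.67°  ·
  (3,5): δ = 56.65°  ✓
  (4,5): δ = 98.98°  ·
antipodal pairs: 6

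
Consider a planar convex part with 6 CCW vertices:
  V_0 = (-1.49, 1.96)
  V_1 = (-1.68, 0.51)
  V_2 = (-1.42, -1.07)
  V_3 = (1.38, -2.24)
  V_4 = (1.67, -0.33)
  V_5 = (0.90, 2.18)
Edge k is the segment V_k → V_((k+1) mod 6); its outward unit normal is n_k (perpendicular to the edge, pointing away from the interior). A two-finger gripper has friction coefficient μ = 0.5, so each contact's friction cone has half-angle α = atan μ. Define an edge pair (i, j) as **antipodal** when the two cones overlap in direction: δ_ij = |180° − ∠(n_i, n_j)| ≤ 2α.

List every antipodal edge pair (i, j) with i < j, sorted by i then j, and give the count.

α = atan 0.5 = 26.57°;  2α = 53.13°
n_0 = (-0.9915, +0.1299)
n_1 = (-0.9867, -0.1624)
n_2 = (-0.3856, -0.9227)
n_3 = (+0.9887, -0.1501)
n_4 = (+0.9560, +0.2933)
n_5 = (-0.0917, +0.9958)
  (0,1): δ = 163.19°  ·
  (0,2): δ = 105.21°  ·
  (0,3): δ = 1.17°  ✓
  (0,4): δ = 24.52°  ✓
  (0,5): δ = 102.72°  ·
  (1,2): δ = 122.02°  ·
  (1,3): δ = 17.98°  ✓
  (1,4): δ = 7.71°  ✓
  (1,5): δ = 85.91°  ·
  (2,3): δ = 75.96°  ·
  (2,4): δ = 50.27°  ✓
  (2,5): δ = 27.94°  ✓
  (3,4): δ = 154.31°  ·
  (3,5): δ = 76.11°  ·
  (4,5): δ = 101.80°  ·
antipodal pairs: 6

count = 6; pairs: (0,3), (0,4), (1,3), (1,4), (2,4), (2,5)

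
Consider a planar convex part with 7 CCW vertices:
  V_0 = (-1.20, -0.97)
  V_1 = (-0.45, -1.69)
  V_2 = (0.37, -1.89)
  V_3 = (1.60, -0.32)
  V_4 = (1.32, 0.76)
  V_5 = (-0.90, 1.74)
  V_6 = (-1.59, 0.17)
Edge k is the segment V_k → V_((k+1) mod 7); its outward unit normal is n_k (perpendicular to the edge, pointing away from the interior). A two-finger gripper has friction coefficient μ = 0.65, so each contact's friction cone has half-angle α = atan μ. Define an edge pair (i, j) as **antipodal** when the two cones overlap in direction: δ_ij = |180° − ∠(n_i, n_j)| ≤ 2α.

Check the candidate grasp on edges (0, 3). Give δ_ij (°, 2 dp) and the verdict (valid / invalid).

α = atan 0.65 = 33.02°;  2α = 66.05°
edge 0: e_0 = (+0.75, -0.72);  n_0 = (-0.6925, -0.7214)
edge 3: e_3 = (-0.28, +1.08);  n_3 = (+0.9680, +0.2510)
∠(n_0, n_3) = 148.37°
δ = |180° − 148.37°| = 31.63°
31.63° ≤ 2α = 66.05°  →  valid

δ = 31.63°, valid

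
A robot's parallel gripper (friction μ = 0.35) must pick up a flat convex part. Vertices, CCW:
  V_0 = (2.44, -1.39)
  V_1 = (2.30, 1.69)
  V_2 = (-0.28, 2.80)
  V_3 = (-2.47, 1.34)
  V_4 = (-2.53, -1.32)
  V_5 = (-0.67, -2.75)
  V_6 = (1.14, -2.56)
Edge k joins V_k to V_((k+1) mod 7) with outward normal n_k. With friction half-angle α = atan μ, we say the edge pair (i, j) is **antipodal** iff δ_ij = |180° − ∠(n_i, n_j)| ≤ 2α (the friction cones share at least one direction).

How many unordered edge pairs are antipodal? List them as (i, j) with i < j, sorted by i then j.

count = 5; pairs: (0,3), (1,4), (1,5), (2,5), (2,6)

α = atan 0.35 = 19.29°;  2α = 38.58°
n_0 = (+0.9990, +0.0454)
n_1 = (+0.3952, +0.9186)
n_2 = (-0.5547, +0.8321)
n_3 = (-0.9997, +0.0226)
n_4 = (-0.6095, -0.7928)
n_5 = (+0.1044, -0.9945)
n_6 = (+0.6690, -0.7433)
  (0,1): δ = 115.88°  ·
  (0,2): δ = 58.91°  ·
  (0,3): δ = 3.89°  ✓
  (0,4): δ = 49.84°  ·
  (0,5): δ = 93.39°  ·
  (0,6): δ = 129.38°  ·
  (1,2): δ = 123.03°  ·
  (1,3): δ = 68.01°  ·
  (1,4): δ = 14.27°  ✓
  (1,5): δ = 29.27°  ✓
  (1,6): δ = 65.27°  ·
  (2,3): δ = 124.98°  ·
  (2,4): δ = 71.24°  ·
  (2,5): δ = 27.70°  ✓
  (2,6): δ = 8.30°  ✓
  (3,4): δ = 126.26°  ·
  (3,5): δ = 82.72°  ·
  (3,6): δ = 46.72°  ·
  (4,5): δ = 136.45°  ·
  (4,6): δ = 100.46°  ·
  (5,6): δ = 144.01°  ·
antipodal pairs: 5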